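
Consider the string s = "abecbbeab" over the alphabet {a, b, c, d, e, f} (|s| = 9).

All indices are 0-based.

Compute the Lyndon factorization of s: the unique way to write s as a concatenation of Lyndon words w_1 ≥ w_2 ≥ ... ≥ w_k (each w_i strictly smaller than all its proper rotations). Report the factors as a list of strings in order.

emit factor 1: 'abecbbe' (i=0, period=7)
emit factor 2: 'ab' (i=7, period=2)

["abecbbe", "ab"]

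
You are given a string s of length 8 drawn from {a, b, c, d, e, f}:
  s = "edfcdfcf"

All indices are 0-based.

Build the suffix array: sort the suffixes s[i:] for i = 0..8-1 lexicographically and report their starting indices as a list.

[3, 6, 1, 4, 0, 7, 2, 5]

rank | idx | suffix
   0 |   3 | cdfcf
   1 |   6 | cf
   2 |   1 | dfcdfcf
   3 |   4 | dfcf
   4 |   0 | edfcdfcf
   5 |   7 | f
   6 |   2 | fcdfcf
   7 |   5 | fcf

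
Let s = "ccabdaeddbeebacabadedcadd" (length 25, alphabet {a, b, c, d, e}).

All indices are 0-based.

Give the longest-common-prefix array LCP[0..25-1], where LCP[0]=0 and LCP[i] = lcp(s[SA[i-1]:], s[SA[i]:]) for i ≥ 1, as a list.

rank→(start, suffix):
  0 → (15, 'abadedcadd')
  1 → (2, 'abdaeddbeebacabadedcadd')
  2 → (13, 'acabadedcadd')
  3 → (22, 'add')
  4 → (17, 'adedcadd')
  5 → (5, 'aeddbeebacabadedcadd')
  6 → (12, 'bacabadedcadd')
  7 → (16, 'badedcadd')
  8 → (3, 'bdaeddbeebacabadedcadd')
  9 → (9, 'beebacabadedcadd')
  10 → (14, 'cabadedcadd')
  11 → (1, 'cabdaeddbeebacabadedcadd')
  12 → (21, 'cadd')
  13 → (0, 'ccabdaeddbeebacabadedcadd')
  14 → (24, 'd')
  15 → (4, 'daeddbeebacabadedcadd')
  16 → (8, 'dbeebacabadedcadd')
  17 → (20, 'dcadd')
  18 → (23, 'dd')
  19 → (7, 'ddbeebacabadedcadd')
  20 → (18, 'dedcadd')
  21 → (11, 'ebacabadedcadd')
  22 → (19, 'edcadd')
  23 → (6, 'eddbeebacabadedcadd')
  24 → (10, 'eebacabadedcadd')

SA = [15, 2, 13, 22, 17, 5, 12, 16, 3, 9, 14, 1, 21, 0, 24, 4, 8, 20, 23, 7, 18, 11, 19, 6, 10]
i: (SA[i-1],SA[i]) lcp shared
  1: (15,2) 2 'ab'
  2: (2,13) 1 'a'
  3: (13,22) 1 'a'
  4: (22,17) 2 'ad'
  5: (17,5) 1 'a'
  6: (5,12) 0 ''
  7: (12,16) 2 'ba'
  8: (16,3) 1 'b'
  9: (3,9) 1 'b'
  10: (9,14) 0 ''
  11: (14,1) 3 'cab'
  12: (1,21) 2 'ca'
  13: (21,0) 1 'c'
  14: (0,24) 0 ''
  15: (24,4) 1 'd'
  16: (4,8) 1 'd'
  17: (8,20) 1 'd'
  18: (20,23) 1 'd'
  19: (23,7) 2 'dd'
  20: (7,18) 1 'd'
  21: (18,11) 0 ''
  22: (11,19) 1 'e'
  23: (19,6) 2 'ed'
  24: (6,10) 1 'e'

[0, 2, 1, 1, 2, 1, 0, 2, 1, 1, 0, 3, 2, 1, 0, 1, 1, 1, 1, 2, 1, 0, 1, 2, 1]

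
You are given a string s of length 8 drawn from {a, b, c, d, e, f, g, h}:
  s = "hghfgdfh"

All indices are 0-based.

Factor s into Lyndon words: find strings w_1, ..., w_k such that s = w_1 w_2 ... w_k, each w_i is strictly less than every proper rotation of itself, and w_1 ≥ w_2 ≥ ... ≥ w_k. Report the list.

["h", "gh", "fg", "dfh"]

emit factor 1: 'h' (i=0, period=1)
emit factor 2: 'gh' (i=1, period=2)
emit factor 3: 'fg' (i=3, period=2)
emit factor 4: 'dfh' (i=5, period=3)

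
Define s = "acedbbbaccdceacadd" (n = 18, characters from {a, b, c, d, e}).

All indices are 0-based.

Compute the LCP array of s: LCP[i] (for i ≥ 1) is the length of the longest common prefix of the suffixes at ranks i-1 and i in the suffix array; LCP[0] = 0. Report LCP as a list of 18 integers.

rank→(start, suffix):
  0 → (13, 'acadd')
  1 → (7, 'accdceacadd')
  2 → (0, 'acedbbbaccdceacadd')
  3 → (15, 'add')
  4 → (6, 'baccdceacadd')
  5 → (5, 'bbaccdceacadd')
  6 → (4, 'bbbaccdceacadd')
  7 → (14, 'cadd')
  8 → (8, 'ccdceacadd')
  9 → (9, 'cdceacadd')
  10 → (11, 'ceacadd')
  11 → (1, 'cedbbbaccdceacadd')
  12 → (17, 'd')
  13 → (3, 'dbbbaccdceacadd')
  14 → (10, 'dceacadd')
  15 → (16, 'dd')
  16 → (12, 'eacadd')
  17 → (2, 'edbbbaccdceacadd')

SA = [13, 7, 0, 15, 6, 5, 4, 14, 8, 9, 11, 1, 17, 3, 10, 16, 12, 2]
[i] adj suffixes → lcp
  [1] 13/7 → 2 ('ac')
  [2] 7/0 → 2 ('ac')
  [3] 0/15 → 1 ('a')
  [4] 15/6 → 0 ('')
  [5] 6/5 → 1 ('b')
  [6] 5/4 → 2 ('bb')
  [7] 4/14 → 0 ('')
  [8] 14/8 → 1 ('c')
  [9] 8/9 → 1 ('c')
  [10] 9/11 → 1 ('c')
  [11] 11/1 → 2 ('ce')
  [12] 1/17 → 0 ('')
  [13] 17/3 → 1 ('d')
  [14] 3/10 → 1 ('d')
  [15] 10/16 → 1 ('d')
  [16] 16/12 → 0 ('')
  [17] 12/2 → 1 ('e')

[0, 2, 2, 1, 0, 1, 2, 0, 1, 1, 1, 2, 0, 1, 1, 1, 0, 1]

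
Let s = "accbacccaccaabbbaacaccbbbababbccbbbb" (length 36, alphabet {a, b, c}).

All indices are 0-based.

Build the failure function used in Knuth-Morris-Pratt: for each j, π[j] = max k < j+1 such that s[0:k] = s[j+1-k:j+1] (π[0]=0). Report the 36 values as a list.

[0, 0, 0, 0, 1, 2, 3, 0, 1, 2, 3, 1, 1, 0, 0, 0, 1, 1, 2, 1, 2, 3, 4, 0, 0, 1, 0, 1, 0, 0, 0, 0, 0, 0, 0, 0]

π[0] = 0
j=1 s[j]='c': π[1]=0 (border '')
j=2 s[j]='c': π[2]=0 (border '')
j=3 s[j]='b': π[3]=0 (border '')
j=4 s[j]='a': π[4]=1 (border 'a')
j=5 s[j]='c': π[5]=2 (border 'ac')
j=6 s[j]='c': π[6]=3 (border 'acc')
j=7 s[j]='c': k: 3→0; π[7]=0 (border '')
j=8 s[j]='a': π[8]=1 (border 'a')
j=9 s[j]='c': π[9]=2 (border 'ac')
j=10 s[j]='c': π[10]=3 (border 'acc')
j=11 s[j]='a': k: 3→0; π[11]=1 (border 'a')
j=12 s[j]='a': k: 1→0; π[12]=1 (border 'a')
j=13 s[j]='b': k: 1→0; π[13]=0 (border '')
j=14 s[j]='b': π[14]=0 (border '')
j=15 s[j]='b': π[15]=0 (border '')
j=16 s[j]='a': π[16]=1 (border 'a')
j=17 s[j]='a': k: 1→0; π[17]=1 (border 'a')
j=18 s[j]='c': π[18]=2 (border 'ac')
j=19 s[j]='a': k: 2→0; π[19]=1 (border 'a')
j=20 s[j]='c': π[20]=2 (border 'ac')
j=21 s[j]='c': π[21]=3 (border 'acc')
j=22 s[j]='b': π[22]=4 (border 'accb')
j=23 s[j]='b': k: 4→0; π[23]=0 (border '')
j=24 s[j]='b': π[24]=0 (border '')
j=25 s[j]='a': π[25]=1 (border 'a')
j=26 s[j]='b': k: 1→0; π[26]=0 (border '')
j=27 s[j]='a': π[27]=1 (border 'a')
j=28 s[j]='b': k: 1→0; π[28]=0 (border '')
j=29 s[j]='b': π[29]=0 (border '')
j=30 s[j]='c': π[30]=0 (border '')
j=31 s[j]='c': π[31]=0 (border '')
j=32 s[j]='b': π[32]=0 (border '')
j=33 s[j]='b': π[33]=0 (border '')
j=34 s[j]='b': π[34]=0 (border '')
j=35 s[j]='b': π[35]=0 (border '')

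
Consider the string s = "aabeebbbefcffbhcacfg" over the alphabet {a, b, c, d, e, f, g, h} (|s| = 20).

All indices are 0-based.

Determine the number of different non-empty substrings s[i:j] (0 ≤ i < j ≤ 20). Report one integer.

194

sorted suffixes:
  #0 SA[0]=0  'aabeebbbefcffbhcacfg'
  #1 SA[1]=1  'abeebbbefcffbhcacfg'
  #2 SA[2]=16  'acfg'
  #3 SA[3]=5  'bbbefcffbhcacfg'
  #4 SA[4]=6  'bbefcffbhcacfg'
  #5 SA[5]=2  'beebbbefcffbhcacfg'
  #6 SA[6]=7  'befcffbhcacfg'
  #7 SA[7]=13  'bhcacfg'
  #8 SA[8]=15  'cacfg'
  #9 SA[9]=10  'cffbhcacfg'
  #10 SA[10]=17  'cfg'
  #11 SA[11]=4  'ebbbefcffbhcacfg'
  #12 SA[12]=3  'eebbbefcffbhcacfg'
  #13 SA[13]=8  'efcffbhcacfg'
  #14 SA[14]=12  'fbhcacfg'
  #15 SA[15]=9  'fcffbhcacfg'
  #16 SA[16]=11  'ffbhcacfg'
  #17 SA[17]=18  'fg'
  #18 SA[18]=19  'g'
  #19 SA[19]=14  'hcacfg'

SA = [0, 1, 16, 5, 6, 2, 7, 13, 15, 10, 17, 4, 3, 8, 12, 9, 11, 18, 19, 14]
rank  pair      lcp
   1  s[0:],s[1:]  1  'a'
   2  s[1:],s[16:]  1  'a'
   3  s[16:],s[5:]  0  ''
   4  s[5:],s[6:]  2  'bb'
   5  s[6:],s[2:]  1  'b'
   6  s[2:],s[7:]  2  'be'
   7  s[7:],s[13:]  1  'b'
   8  s[13:],s[15:]  0  ''
   9  s[15:],s[10:]  1  'c'
  10  s[10:],s[17:]  2  'cf'
  11  s[17:],s[4:]  0  ''
  12  s[4:],s[3:]  1  'e'
  13  s[3:],s[8:]  1  'e'
  14  s[8:],s[12:]  0  ''
  15  s[12:],s[9:]  1  'f'
  16  s[9:],s[11:]  1  'f'
  17  s[11:],s[18:]  1  'f'
  18  s[18:],s[19:]  0  ''
  19  s[19:],s[14:]  0  ''

n(n+1)/2 = 20·21/2 = 210
Σ LCP = 0 + 1 + 1 + 0 + 2 + 1 + 2 + 1 + 0 + 1 + 2 + 0 + 1 + 1 + 0 + 1 + 1 + 1 + 0 + 0 = 16
distinct = 210 − 16 = 194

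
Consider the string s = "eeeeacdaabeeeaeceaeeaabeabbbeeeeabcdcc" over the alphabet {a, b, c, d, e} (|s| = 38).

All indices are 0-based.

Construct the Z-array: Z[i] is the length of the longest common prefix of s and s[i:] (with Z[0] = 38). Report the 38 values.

[38, 3, 2, 1, 0, 0, 0, 0, 0, 0, 3, 2, 1, 0, 1, 0, 1, 0, 2, 1, 0, 0, 0, 1, 0, 0, 0, 0, 5, 3, 2, 1, 0, 0, 0, 0, 0, 0]

Z[0]=38
i=1: outside box; Z[1]=3 grow→box=[1,4)
i=2: min(r-i=2, Z[1]=3)=2; Z[2]=2
i=3: min(r-i=1, Z[2]=2)=1; Z[3]=1
i=4: outside box; Z[4]=0
i=5: outside box; Z[5]=0
i=6: outside box; Z[6]=0
i=7: outside box; Z[7]=0
i=8: outside box; Z[8]=0
i=9: outside box; Z[9]=0
i=10: outside box; Z[10]=3 grow→box=[10,13)
i=11: min(r-i=2, Z[1]=3)=2; Z[11]=2
i=12: min(r-i=1, Z[2]=2)=1; Z[12]=1
i=13: outside box; Z[13]=0
i=14: outside box; Z[14]=1 grow→box=[14,15)
i=15: outside box; Z[15]=0
i=16: outside box; Z[16]=1 grow→box=[16,17)
i=17: outside box; Z[17]=0
i=18: outside box; Z[18]=2 grow→box=[18,20)
i=19: min(r-i=1, Z[1]=3)=1; Z[19]=1
i=20: outside box; Z[20]=0
i=21: outside box; Z[21]=0
i=22: outside box; Z[22]=0
i=23: outside box; Z[23]=1 grow→box=[23,24)
i=24: outside box; Z[24]=0
i=25: outside box; Z[25]=0
i=26: outside box; Z[26]=0
i=27: outside box; Z[27]=0
i=28: outside box; Z[28]=5 grow→box=[28,33)
i=29: min(r-i=4, Z[1]=3)=3; Z[29]=3
i=30: min(r-i=3, Z[2]=2)=2; Z[30]=2
i=31: min(r-i=2, Z[3]=1)=1; Z[31]=1
i=32: min(r-i=1, Z[4]=0)=0; Z[32]=0
i=33: outside box; Z[33]=0
i=34: outside box; Z[34]=0
i=35: outside box; Z[35]=0
i=36: outside box; Z[36]=0
i=37: outside box; Z[37]=0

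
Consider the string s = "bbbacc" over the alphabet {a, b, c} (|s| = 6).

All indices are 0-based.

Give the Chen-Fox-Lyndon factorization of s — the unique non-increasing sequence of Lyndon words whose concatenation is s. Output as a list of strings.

emit factor 1: 'b' (i=0, period=1)
emit factor 2: 'b' (i=1, period=1)
emit factor 3: 'b' (i=2, period=1)
emit factor 4: 'acc' (i=3, period=3)

["b", "b", "b", "acc"]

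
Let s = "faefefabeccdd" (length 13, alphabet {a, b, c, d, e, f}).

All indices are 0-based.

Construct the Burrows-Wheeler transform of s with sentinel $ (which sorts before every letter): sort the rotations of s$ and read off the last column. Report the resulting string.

dffaecdcbfae$e

rank  rotation        last
    0  $faefefabeccdd  d
    1  abeccdd$faefef  f
    2  aefefabeccdd$f  f
    3  beccdd$faefefa  a
    4  ccdd$faefefabe  e
    5  cdd$faefefabec  c
    6  d$faefefabeccd  d
    7  dd$faefefabecc  c
    8  eccdd$faefefab  b
    9  efabeccdd$faef  f
   10  efefabeccdd$fa  a
   11  fabeccdd$faefe  e
   12  faefefabeccdd$  $
   13  fefabeccdd$fae  e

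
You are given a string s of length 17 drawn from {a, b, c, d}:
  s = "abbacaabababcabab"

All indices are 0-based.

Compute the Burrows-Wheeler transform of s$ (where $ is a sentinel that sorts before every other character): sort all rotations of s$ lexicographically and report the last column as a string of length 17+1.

rank  rotation            last
    0  $abbacaabababcabab  b
    1  aabababcabab$abbac  c
    2  ab$abbacaabababcab  b
    3  abab$abbacaabababc  c
    4  abababcabab$abbaca  a
    5  ababcabab$abbacaab  b
    6  abbacaabababcabab$  $
    7  abcabab$abbacaabab  b
    8  acaabababcabab$abb  b
    9  b$abbacaabababcaba  a
   10  bab$abbacaabababca  a
   11  bababcabab$abbacaa  a
   12  babcabab$abbacaaba  a
   13  bacaabababcabab$ab  b
   14  bbacaabababcabab$a  a
   15  bcabab$abbacaababa  a
   16  caabababcabab$abba  a
   17  cabab$abbacaababab  b

bcbcab$bbaaaabaaab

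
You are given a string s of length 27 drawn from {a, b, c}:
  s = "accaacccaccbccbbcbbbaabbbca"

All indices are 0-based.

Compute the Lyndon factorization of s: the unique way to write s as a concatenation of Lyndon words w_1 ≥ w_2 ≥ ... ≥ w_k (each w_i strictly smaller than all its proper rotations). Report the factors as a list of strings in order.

["acc", "aacccaccbccbbcbbb", "aabbbc", "a"]

emit factor 1: 'acc' (i=0, period=3)
emit factor 2: 'aacccaccbccbbcbbb' (i=3, period=17)
emit factor 3: 'aabbbc' (i=20, period=6)
emit factor 4: 'a' (i=26, period=1)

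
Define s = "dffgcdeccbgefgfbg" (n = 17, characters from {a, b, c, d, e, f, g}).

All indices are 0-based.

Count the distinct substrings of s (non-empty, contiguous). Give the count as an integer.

140

rank | idx | suffix
   0 |  15 | bg
   1 |   9 | bgefgfbg
   2 |   8 | cbgefgfbg
   3 |   7 | ccbgefgfbg
   4 |   4 | cdeccbgefgfbg
   5 |   5 | deccbgefgfbg
   6 |   0 | dffgcdeccbgefgfbg
   7 |   6 | eccbgefgfbg
   8 |  11 | efgfbg
   9 |  14 | fbg
  10 |   1 | ffgcdeccbgefgfbg
  11 |   2 | fgcdeccbgefgfbg
  12 |  12 | fgfbg
  13 |  16 | g
  14 |   3 | gcdeccbgefgfbg
  15 |  10 | gefgfbg
  16 |  13 | gfbg

SA = [15, 9, 8, 7, 4, 5, 0, 6, 11, 14, 1, 2, 12, 16, 3, 10, 13]
i: (SA[i-1],SA[i]) lcp shared
  1: (15,9) 2 'bg'
  2: (9,8) 0 ''
  3: (8,7) 1 'c'
  4: (7,4) 1 'c'
  5: (4,5) 0 ''
  6: (5,0) 1 'd'
  7: (0,6) 0 ''
  8: (6,11) 1 'e'
  9: (11,14) 0 ''
  10: (14,1) 1 'f'
  11: (1,2) 1 'f'
  12: (2,12) 2 'fg'
  13: (12,16) 0 ''
  14: (16,3) 1 'g'
  15: (3,10) 1 'g'
  16: (10,13) 1 'g'

n(n+1)/2 = 17·18/2 = 153
Σ LCP = 0 + 2 + 0 + 1 + 1 + 0 + 1 + 0 + 1 + 0 + 1 + 1 + 2 + 0 + 1 + 1 + 1 = 13
distinct = 153 − 13 = 140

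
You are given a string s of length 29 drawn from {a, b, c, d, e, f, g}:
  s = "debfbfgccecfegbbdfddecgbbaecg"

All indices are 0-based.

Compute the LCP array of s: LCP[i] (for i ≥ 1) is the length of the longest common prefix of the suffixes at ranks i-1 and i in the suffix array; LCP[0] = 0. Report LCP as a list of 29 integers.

rank | idx | suffix
   0 |  25 | aecg
   1 |  24 | baecg
   2 |  23 | bbaecg
   3 |  14 | bbdfddecgbbaecg
   4 |  15 | bdfddecgbbaecg
   5 |   2 | bfbfgccecfegbbdfddecgbbaecg
   6 |   4 | bfgccecfegbbdfddecgbbaecg
   7 |   7 | ccecfegbbdfddecgbbaecg
   8 |   8 | cecfegbbdfddecgbbaecg
   9 |  10 | cfegbbdfddecgbbaecg
  10 |  27 | cg
  11 |  21 | cgbbaecg
  12 |  18 | ddecgbbaecg
  13 |   0 | debfbfgccecfegbbdfddecgbbaecg
  14 |  19 | decgbbaecg
  15 |  16 | dfddecgbbaecg
  16 |   1 | ebfbfgccecfegbbdfddecgbbaecg
  17 |   9 | ecfegbbdfddecgbbaecg
  18 |  26 | ecg
  19 |  20 | ecgbbaecg
  20 |  12 | egbbdfddecgbbaecg
  21 |   3 | fbfgccecfegbbdfddecgbbaecg
  22 |  17 | fddecgbbaecg
  23 |  11 | fegbbdfddecgbbaecg
  24 |   5 | fgccecfegbbdfddecgbbaecg
  25 |  28 | g
  26 |  22 | gbbaecg
  27 |  13 | gbbdfddecgbbaecg
  28 |   6 | gccecfegbbdfddecgbbaecg

SA = [25, 24, 23, 14, 15, 2, 4, 7, 8, 10, 27, 21, 18, 0, 19, 16, 1, 9, 26, 20, 12, 3, 17, 11, 5, 28, 22, 13, 6]
rank  pair      lcp
   1  s[25:],s[24:]  0  ''
   2  s[24:],s[23:]  1  'b'
   3  s[23:],s[14:]  2  'bb'
   4  s[14:],s[15:]  1  'b'
   5  s[15:],s[2:]  1  'b'
   6  s[2:],s[4:]  2  'bf'
   7  s[4:],s[7:]  0  ''
   8  s[7:],s[8:]  1  'c'
   9  s[8:],s[10:]  1  'c'
  10  s[10:],s[27:]  1  'c'
  11  s[27:],s[21:]  2  'cg'
  12  s[21:],s[18:]  0  ''
  13  s[18:],s[0:]  1  'd'
  14  s[0:],s[19:]  2  'de'
  15  s[19:],s[16:]  1  'd'
  16  s[16:],s[1:]  0  ''
  17  s[1:],s[9:]  1  'e'
  18  s[9:],s[26:]  2  'ec'
  19  s[26:],s[20:]  3  'ecg'
  20  s[20:],s[12:]  1  'e'
  21  s[12:],s[3:]  0  ''
  22  s[3:],s[17:]  1  'f'
  23  s[17:],s[11:]  1  'f'
  24  s[11:],s[5:]  1  'f'
  25  s[5:],s[28:]  0  ''
  26  s[28:],s[22:]  1  'g'
  27  s[22:],s[13:]  3  'gbb'
  28  s[13:],s[6:]  1  'g'

[0, 0, 1, 2, 1, 1, 2, 0, 1, 1, 1, 2, 0, 1, 2, 1, 0, 1, 2, 3, 1, 0, 1, 1, 1, 0, 1, 3, 1]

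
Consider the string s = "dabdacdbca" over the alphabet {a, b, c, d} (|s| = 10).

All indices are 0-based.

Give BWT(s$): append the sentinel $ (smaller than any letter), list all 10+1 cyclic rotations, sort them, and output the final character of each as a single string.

rank  rotation     last
    0  $dabdacdbca  a
    1  a$dabdacdbc  c
    2  abdacdbca$d  d
    3  acdbca$dabd  d
    4  bca$dabdacd  d
    5  bdacdbca$da  a
    6  ca$dabdacdb  b
    7  cdbca$dabda  a
    8  dabdacdbca$  $
    9  dacdbca$dab  b
   10  dbca$dabdac  c

acdddaba$bc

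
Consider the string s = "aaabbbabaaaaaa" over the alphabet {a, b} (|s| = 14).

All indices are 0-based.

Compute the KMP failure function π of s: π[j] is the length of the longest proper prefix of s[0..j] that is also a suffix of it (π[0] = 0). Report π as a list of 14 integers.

[0, 1, 2, 0, 0, 0, 1, 0, 1, 2, 3, 3, 3, 3]

π[0] = 0
j=1 s[j]='a': π[1]=1 (border 'a')
j=2 s[j]='a': π[2]=2 (border 'aa')
j=3 s[j]='b': k: 2→1→0; π[3]=0 (border '')
j=4 s[j]='b': π[4]=0 (border '')
j=5 s[j]='b': π[5]=0 (border '')
j=6 s[j]='a': π[6]=1 (border 'a')
j=7 s[j]='b': k: 1→0; π[7]=0 (border '')
j=8 s[j]='a': π[8]=1 (border 'a')
j=9 s[j]='a': π[9]=2 (border 'aa')
j=10 s[j]='a': π[10]=3 (border 'aaa')
j=11 s[j]='a': k: 3→2; π[11]=3 (border 'aaa')
j=12 s[j]='a': k: 3→2; π[12]=3 (border 'aaa')
j=13 s[j]='a': k: 3→2; π[13]=3 (border 'aaa')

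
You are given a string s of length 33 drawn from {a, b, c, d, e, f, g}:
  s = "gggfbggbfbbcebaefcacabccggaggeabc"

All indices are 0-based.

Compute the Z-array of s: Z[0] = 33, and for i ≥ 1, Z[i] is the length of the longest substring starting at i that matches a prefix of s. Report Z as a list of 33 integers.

[33, 2, 1, 0, 0, 2, 1, 0, 0, 0, 0, 0, 0, 0, 0, 0, 0, 0, 0, 0, 0, 0, 0, 0, 2, 1, 0, 2, 1, 0, 0, 0, 0]

Z[0]=33
i=1: fresh scan; Z[1]=2 scan→box=[1,3)
i=2: min(r-i=1, Z[1]=2)=1; Z[2]=1
i=3: fresh scan; Z[3]=0
i=4: fresh scan; Z[4]=0
i=5: fresh scan; Z[5]=2 scan→box=[5,7)
i=6: min(r-i=1, Z[1]=2)=1; Z[6]=1
i=7: fresh scan; Z[7]=0
i=8: fresh scan; Z[8]=0
i=9: fresh scan; Z[9]=0
i=10: fresh scan; Z[10]=0
i=11: fresh scan; Z[11]=0
i=12: fresh scan; Z[12]=0
i=13: fresh scan; Z[13]=0
i=14: fresh scan; Z[14]=0
i=15: fresh scan; Z[15]=0
i=16: fresh scan; Z[16]=0
i=17: fresh scan; Z[17]=0
i=18: fresh scan; Z[18]=0
i=19: fresh scan; Z[19]=0
i=20: fresh scan; Z[20]=0
i=21: fresh scan; Z[21]=0
i=22: fresh scan; Z[22]=0
i=23: fresh scan; Z[23]=0
i=24: fresh scan; Z[24]=2 scan→box=[24,26)
i=25: min(r-i=1, Z[1]=2)=1; Z[25]=1
i=26: fresh scan; Z[26]=0
i=27: fresh scan; Z[27]=2 scan→box=[27,29)
i=28: min(r-i=1, Z[1]=2)=1; Z[28]=1
i=29: fresh scan; Z[29]=0
i=30: fresh scan; Z[30]=0
i=31: fresh scan; Z[31]=0
i=32: fresh scan; Z[32]=0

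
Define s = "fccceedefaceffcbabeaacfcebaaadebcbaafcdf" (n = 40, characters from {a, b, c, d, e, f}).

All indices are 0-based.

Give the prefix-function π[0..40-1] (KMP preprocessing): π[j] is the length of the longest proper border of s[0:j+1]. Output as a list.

[0, 0, 0, 0, 0, 0, 0, 0, 1, 0, 0, 0, 1, 1, 2, 0, 0, 0, 0, 0, 0, 0, 1, 2, 0, 0, 0, 0, 0, 0, 0, 0, 0, 0, 0, 0, 1, 2, 0, 1]

π[0] = 0
j=1 s[j]='c': π[1]=0 (border '')
j=2 s[j]='c': π[2]=0 (border '')
j=3 s[j]='c': π[3]=0 (border '')
j=4 s[j]='e': π[4]=0 (border '')
j=5 s[j]='e': π[5]=0 (border '')
j=6 s[j]='d': π[6]=0 (border '')
j=7 s[j]='e': π[7]=0 (border '')
j=8 s[j]='f': π[8]=1 (border 'f')
j=9 s[j]='a': k: 1→0; π[9]=0 (border '')
j=10 s[j]='c': π[10]=0 (border '')
j=11 s[j]='e': π[11]=0 (border '')
j=12 s[j]='f': π[12]=1 (border 'f')
j=13 s[j]='f': k: 1→0; π[13]=1 (border 'f')
j=14 s[j]='c': π[14]=2 (border 'fc')
j=15 s[j]='b': k: 2→0; π[15]=0 (border '')
j=16 s[j]='a': π[16]=0 (border '')
j=17 s[j]='b': π[17]=0 (border '')
j=18 s[j]='e': π[18]=0 (border '')
j=19 s[j]='a': π[19]=0 (border '')
j=20 s[j]='a': π[20]=0 (border '')
j=21 s[j]='c': π[21]=0 (border '')
j=22 s[j]='f': π[22]=1 (border 'f')
j=23 s[j]='c': π[23]=2 (border 'fc')
j=24 s[j]='e': k: 2→0; π[24]=0 (border '')
j=25 s[j]='b': π[25]=0 (border '')
j=26 s[j]='a': π[26]=0 (border '')
j=27 s[j]='a': π[27]=0 (border '')
j=28 s[j]='a': π[28]=0 (border '')
j=29 s[j]='d': π[29]=0 (border '')
j=30 s[j]='e': π[30]=0 (border '')
j=31 s[j]='b': π[31]=0 (border '')
j=32 s[j]='c': π[32]=0 (border '')
j=33 s[j]='b': π[33]=0 (border '')
j=34 s[j]='a': π[34]=0 (border '')
j=35 s[j]='a': π[35]=0 (border '')
j=36 s[j]='f': π[36]=1 (border 'f')
j=37 s[j]='c': π[37]=2 (border 'fc')
j=38 s[j]='d': k: 2→0; π[38]=0 (border '')
j=39 s[j]='f': π[39]=1 (border 'f')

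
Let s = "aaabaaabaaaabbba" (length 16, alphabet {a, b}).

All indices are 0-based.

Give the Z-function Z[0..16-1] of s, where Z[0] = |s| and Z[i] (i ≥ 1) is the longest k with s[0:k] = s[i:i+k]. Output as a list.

[16, 2, 1, 0, 7, 2, 1, 0, 3, 4, 2, 1, 0, 0, 0, 1]

Z[0]=16
i=1: fresh scan; Z[1]=2 extend→box=[1,3)
i=2: min(r-i=1, Z[1]=2)=1; Z[2]=1
i=3: fresh scan; Z[3]=0
i=4: fresh scan; Z[4]=7 extend→box=[4,11)
i=5: min(r-i=6, Z[1]=2)=2; Z[5]=2
i=6: min(r-i=5, Z[2]=1)=1; Z[6]=1
i=7: min(r-i=4, Z[3]=0)=0; Z[7]=0
i=8: min(r-i=3, Z[4]=7)=3; Z[8]=3
i=9: min(r-i=2, Z[5]=2)=2; Z[9]=4 extend→box=[9,13)
i=10: min(r-i=3, Z[1]=2)=2; Z[10]=2
i=11: min(r-i=2, Z[2]=1)=1; Z[11]=1
i=12: min(r-i=1, Z[3]=0)=0; Z[12]=0
i=13: fresh scan; Z[13]=0
i=14: fresh scan; Z[14]=0
i=15: fresh scan; Z[15]=1 extend→box=[15,16)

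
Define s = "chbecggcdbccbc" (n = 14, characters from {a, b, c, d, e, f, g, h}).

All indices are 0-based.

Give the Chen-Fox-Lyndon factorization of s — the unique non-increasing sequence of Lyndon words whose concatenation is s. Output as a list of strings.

emit factor 1: 'ch' (i=0, period=2)
emit factor 2: 'becggcd' (i=2, period=7)
emit factor 3: 'bcc' (i=9, period=3)
emit factor 4: 'bc' (i=12, period=2)

["ch", "becggcd", "bcc", "bc"]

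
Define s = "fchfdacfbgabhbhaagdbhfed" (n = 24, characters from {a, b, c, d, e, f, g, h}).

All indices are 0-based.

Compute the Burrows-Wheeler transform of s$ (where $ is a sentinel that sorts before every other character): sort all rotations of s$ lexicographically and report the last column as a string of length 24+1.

rank  rotation                   last
    0  $fchfdacfbgabhbhaagdbhfed  d
    1  aagdbhfed$fchfdacfbgabhbh  h
    2  abhbhaagdbhfed$fchfdacfbg  g
    3  acfbgabhbhaagdbhfed$fchfd  d
    4  agdbhfed$fchfdacfbgabhbha  a
    5  bgabhbhaagdbhfed$fchfdacf  f
    6  bhaagdbhfed$fchfdacfbgabh  h
    7  bhbhaagdbhfed$fchfdacfbga  a
    8  bhfed$fchfdacfbgabhbhaagd  d
    9  cfbgabhbhaagdbhfed$fchfda  a
   10  chfdacfbgabhbhaagdbhfed$f  f
   11  d$fchfdacfbgabhbhaagdbhfe  e
   12  dacfbgabhbhaagdbhfed$fchf  f
   13  dbhfed$fchfdacfbgabhbhaag  g
   14  ed$fchfdacfbgabhbhaagdbhf  f
   15  fbgabhbhaagdbhfed$fchfdac  c
   16  fchfdacfbgabhbhaagdbhfed$  $
   17  fdacfbgabhbhaagdbhfed$fch  h
   18  fed$fchfdacfbgabhbhaagdbh  h
   19  gabhbhaagdbhfed$fchfdacfb  b
   20  gdbhfed$fchfdacfbgabhbhaa  a
   21  haagdbhfed$fchfdacfbgabhb  b
   22  hbhaagdbhfed$fchfdacfbgab  b
   23  hfdacfbgabhbhaagdbhfed$fc  c
   24  hfed$fchfdacfbgabhbhaagdb  b

dhgdafhadafefgfc$hhbabbcb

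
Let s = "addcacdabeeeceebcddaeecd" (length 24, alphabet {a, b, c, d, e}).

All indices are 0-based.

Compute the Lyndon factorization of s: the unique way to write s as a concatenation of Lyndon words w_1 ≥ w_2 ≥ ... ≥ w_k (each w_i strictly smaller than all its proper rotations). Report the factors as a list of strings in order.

emit factor 1: 'addc' (i=0, period=4)
emit factor 2: 'acd' (i=4, period=3)
emit factor 3: 'abeeeceebcddaeecd' (i=7, period=17)

["addc", "acd", "abeeeceebcddaeecd"]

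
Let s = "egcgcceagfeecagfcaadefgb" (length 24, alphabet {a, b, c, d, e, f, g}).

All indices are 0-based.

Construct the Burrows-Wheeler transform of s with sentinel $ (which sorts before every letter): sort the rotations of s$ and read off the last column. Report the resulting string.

rank  rotation                   last
    0  $egcgcceagfeecagfcaadefgb  b
    1  aadefgb$egcgcceagfeecagfc  c
    2  adefgb$egcgcceagfeecagfca  a
    3  agfcaadefgb$egcgcceagfeec  c
    4  agfeecagfcaadefgb$egcgcce  e
    5  b$egcgcceagfeecagfcaadefg  g
    6  caadefgb$egcgcceagfeecagf  f
    7  cagfcaadefgb$egcgcceagfee  e
    8  cceagfeecagfcaadefgb$egcg  g
    9  ceagfeecagfcaadefgb$egcgc  c
   10  cgcceagfeecagfcaadefgb$eg  g
   11  defgb$egcgcceagfeecagfcaa  a
   12  eagfeecagfcaadefgb$egcgcc  c
   13  ecagfcaadefgb$egcgcceagfe  e
   14  eecagfcaadefgb$egcgcceagf  f
   15  efgb$egcgcceagfeecagfcaad  d
   16  egcgcceagfeecagfcaadefgb$  $
   17  fcaadefgb$egcgcceagfeecag  g
   18  feecagfcaadefgb$egcgcceag  g
   19  fgb$egcgcceagfeecagfcaade  e
   20  gb$egcgcceagfeecagfcaadef  f
   21  gcceagfeecagfcaadefgb$egc  c
   22  gcgcceagfeecagfcaadefgb$e  e
   23  gfcaadefgb$egcgcceagfeeca  a
   24  gfeecagfcaadefgb$egcgccea  a

bcacegfegcgacefd$ggefceaa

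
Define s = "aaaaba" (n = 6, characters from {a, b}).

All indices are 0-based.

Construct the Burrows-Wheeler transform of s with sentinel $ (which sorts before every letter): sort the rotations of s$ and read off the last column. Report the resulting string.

rank  rotation last
    0  $aaaaba  a
    1  a$aaaab  b
    2  aaaaba$  $
    3  aaaba$a  a
    4  aaba$aa  a
    5  aba$aaa  a
    6  ba$aaaa  a

ab$aaaa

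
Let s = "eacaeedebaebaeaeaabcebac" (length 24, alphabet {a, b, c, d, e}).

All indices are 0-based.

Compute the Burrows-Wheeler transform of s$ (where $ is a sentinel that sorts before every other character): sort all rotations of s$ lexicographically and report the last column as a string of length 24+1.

ceabeebbceeeaaabea$acadea

rank  rotation                   last
    0  $eacaeedebaebaeaeaabcebac  c
    1  aabcebac$eacaeedebaebaeae  e
    2  abcebac$eacaeedebaebaeaea  a
    3  ac$eacaeedebaebaeaeaabceb  b
    4  acaeedebaebaeaeaabcebac$e  e
    5  aeaabcebac$eacaeedebaebae  e
    6  aeaeaabcebac$eacaeedebaeb  b
    7  aebaeaeaabcebac$eacaeedeb  b
    8  aeedebaebaeaeaabcebac$eac  c
    9  bac$eacaeedebaebaeaeaabce  e
   10  baeaeaabcebac$eacaeedebae  e
   11  baebaeaeaabcebac$eacaeede  e
   12  bcebac$eacaeedebaebaeaeaa  a
   13  c$eacaeedebaebaeaeaabceba  a
   14  caeedebaebaeaeaabcebac$ea  a
   15  cebac$eacaeedebaebaeaeaab  b
   16  debaebaeaeaabcebac$eacaee  e
   17  eaabcebac$eacaeedebaebaea  a
   18  eacaeedebaebaeaeaabcebac$  $
   19  eaeaabcebac$eacaeedebaeba  a
   20  ebac$eacaeedebaebaeaeaabc  c
   21  ebaeaeaabcebac$eacaeedeba  a
   22  ebaebaeaeaabcebac$eacaeed  d
   23  edebaebaeaeaabcebac$eacae  e
   24  eedebaebaeaeaabcebac$eaca  a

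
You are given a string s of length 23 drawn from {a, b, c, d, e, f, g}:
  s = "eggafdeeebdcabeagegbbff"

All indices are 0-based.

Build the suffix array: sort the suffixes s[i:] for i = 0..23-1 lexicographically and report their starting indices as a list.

[12, 3, 15, 19, 9, 13, 20, 11, 10, 5, 14, 8, 7, 6, 17, 0, 22, 4, 21, 2, 18, 16, 1]

sorted suffixes:
  #0 SA[0]=12  'abeagegbbff'
  #1 SA[1]=3  'afdeeebdcabeagegbbff'
  #2 SA[2]=15  'agegbbff'
  #3 SA[3]=19  'bbff'
  #4 SA[4]=9  'bdcabeagegbbff'
  #5 SA[5]=13  'beagegbbff'
  #6 SA[6]=20  'bff'
  #7 SA[7]=11  'cabeagegbbff'
  #8 SA[8]=10  'dcabeagegbbff'
  #9 SA[9]=5  'deeebdcabeagegbbff'
  #10 SA[10]=14  'eagegbbff'
  #11 SA[11]=8  'ebdcabeagegbbff'
  #12 SA[12]=7  'eebdcabeagegbbff'
  #13 SA[13]=6  'eeebdcabeagegbbff'
  #14 SA[14]=17  'egbbff'
  #15 SA[15]=0  'eggafdeeebdcabeagegbbff'
  #16 SA[16]=22  'f'
  #17 SA[17]=4  'fdeeebdcabeagegbbff'
  #18 SA[18]=21  'ff'
  #19 SA[19]=2  'gafdeeebdcabeagegbbff'
  #20 SA[20]=18  'gbbff'
  #21 SA[21]=16  'gegbbff'
  #22 SA[22]=1  'ggafdeeebdcabeagegbbff'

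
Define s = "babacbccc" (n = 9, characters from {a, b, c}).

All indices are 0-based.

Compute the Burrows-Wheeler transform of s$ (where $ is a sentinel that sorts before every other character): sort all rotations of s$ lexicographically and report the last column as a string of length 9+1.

cbb$accacb

rank  rotation    last
    0  $babacbccc  c
    1  abacbccc$b  b
    2  acbccc$bab  b
    3  babacbccc$  $
    4  bacbccc$ba  a
    5  bccc$babac  c
    6  c$babacbcc  c
    7  cbccc$baba  a
    8  cc$babacbc  c
    9  ccc$babacb  b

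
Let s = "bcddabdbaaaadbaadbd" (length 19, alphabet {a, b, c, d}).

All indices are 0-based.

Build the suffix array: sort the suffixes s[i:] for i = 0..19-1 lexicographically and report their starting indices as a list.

[8, 9, 10, 14, 4, 11, 15, 7, 13, 0, 17, 5, 1, 18, 3, 6, 12, 16, 2]

rank | idx | suffix
   0 |   8 | aaaadbaadbd
   1 |   9 | aaadbaadbd
   2 |  10 | aadbaadbd
   3 |  14 | aadbd
   4 |   4 | abdbaaaadbaadbd
   5 |  11 | adbaadbd
   6 |  15 | adbd
   7 |   7 | baaaadbaadbd
   8 |  13 | baadbd
   9 |   0 | bcddabdbaaaadbaadbd
  10 |  17 | bd
  11 |   5 | bdbaaaadbaadbd
  12 |   1 | cddabdbaaaadbaadbd
  13 |  18 | d
  14 |   3 | dabdbaaaadbaadbd
  15 |   6 | dbaaaadbaadbd
  16 |  12 | dbaadbd
  17 |  16 | dbd
  18 |   2 | ddabdbaaaadbaadbd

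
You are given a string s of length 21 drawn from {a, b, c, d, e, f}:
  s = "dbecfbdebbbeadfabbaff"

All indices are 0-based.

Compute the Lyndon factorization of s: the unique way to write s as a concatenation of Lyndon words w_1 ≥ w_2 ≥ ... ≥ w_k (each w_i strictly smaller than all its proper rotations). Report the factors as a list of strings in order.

["d", "becf", "bde", "bbbe", "adf", "abbaff"]

emit factor 1: 'd' (i=0, period=1)
emit factor 2: 'becf' (i=1, period=4)
emit factor 3: 'bde' (i=5, period=3)
emit factor 4: 'bbbe' (i=8, period=4)
emit factor 5: 'adf' (i=12, period=3)
emit factor 6: 'abbaff' (i=15, period=6)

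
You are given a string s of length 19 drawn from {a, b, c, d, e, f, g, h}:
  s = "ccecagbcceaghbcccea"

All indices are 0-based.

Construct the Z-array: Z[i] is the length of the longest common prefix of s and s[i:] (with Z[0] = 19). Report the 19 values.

Z[0]=19
i=1: i≥r, start 0; Z[1]=1 scan→box=[1,2)
i=2: i≥r, start 0; Z[2]=0
i=3: i≥r, start 0; Z[3]=1 scan→box=[3,4)
i=4: i≥r, start 0; Z[4]=0
i=5: i≥r, start 0; Z[5]=0
i=6: i≥r, start 0; Z[6]=0
i=7: i≥r, start 0; Z[7]=3 scan→box=[7,10)
i=8: min(r-i=2, Z[1]=1)=1; Z[8]=1
i=9: min(r-i=1, Z[2]=0)=0; Z[9]=0
i=10: i≥r, start 0; Z[10]=0
i=11: i≥r, start 0; Z[11]=0
i=12: i≥r, start 0; Z[12]=0
i=13: i≥r, start 0; Z[13]=0
i=14: i≥r, start 0; Z[14]=2 scan→box=[14,16)
i=15: min(r-i=1, Z[1]=1)=1; Z[15]=3 scan→box=[15,18)
i=16: min(r-i=2, Z[1]=1)=1; Z[16]=1
i=17: min(r-i=1, Z[2]=0)=0; Z[17]=0
i=18: i≥r, start 0; Z[18]=0

[19, 1, 0, 1, 0, 0, 0, 3, 1, 0, 0, 0, 0, 0, 2, 3, 1, 0, 0]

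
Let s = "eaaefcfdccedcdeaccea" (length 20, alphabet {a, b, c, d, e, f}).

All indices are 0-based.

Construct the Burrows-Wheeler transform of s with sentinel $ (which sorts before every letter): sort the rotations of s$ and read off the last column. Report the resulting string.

rank  rotation               last
    0  $eaaefcfdccedcdeaccea  a
    1  a$eaaefcfdccedcdeacce  e
    2  aaefcfdccedcdeaccea$e  e
    3  accea$eaaefcfdccedcde  e
    4  aefcfdccedcdeaccea$ea  a
    5  ccea$eaaefcfdccedcdea  a
    6  ccedcdeaccea$eaaefcfd  d
    7  cdeaccea$eaaefcfdcced  d
    8  cea$eaaefcfdccedcdeac  c
    9  cedcdeaccea$eaaefcfdc  c
   10  cfdccedcdeaccea$eaaef  f
   11  dccedcdeaccea$eaaefcf  f
   12  dcdeaccea$eaaefcfdcce  e
   13  deaccea$eaaefcfdccedc  c
   14  ea$eaaefcfdccedcdeacc  c
   15  eaaefcfdccedcdeaccea$  $
   16  eaccea$eaaefcfdccedcd  d
   17  edcdeaccea$eaaefcfdcc  c
   18  efcfdccedcdeaccea$eaa  a
   19  fcfdccedcdeaccea$eaae  e
   20  fdccedcdeaccea$eaaefc  c

aeeeaaddccffecc$dcaec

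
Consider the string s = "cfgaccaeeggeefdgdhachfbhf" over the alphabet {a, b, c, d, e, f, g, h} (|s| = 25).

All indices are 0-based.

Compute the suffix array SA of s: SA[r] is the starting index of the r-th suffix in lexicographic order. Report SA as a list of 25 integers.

[3, 18, 6, 22, 5, 4, 0, 19, 14, 16, 11, 7, 12, 8, 24, 21, 13, 1, 2, 15, 10, 9, 17, 23, 20]

sorted suffixes:
  #0 SA[0]=3  'accaeeggeefdgdhachfbhf'
  #1 SA[1]=18  'achfbhf'
  #2 SA[2]=6  'aeeggeefdgdhachfbhf'
  #3 SA[3]=22  'bhf'
  #4 SA[4]=5  'caeeggeefdgdhachfbhf'
  #5 SA[5]=4  'ccaeeggeefdgdhachfbhf'
  #6 SA[6]=0  'cfgaccaeeggeefdgdhachfbhf'
  #7 SA[7]=19  'chfbhf'
  #8 SA[8]=14  'dgdhachfbhf'
  #9 SA[9]=16  'dhachfbhf'
  #10 SA[10]=11  'eefdgdhachfbhf'
  #11 SA[11]=7  'eeggeefdgdhachfbhf'
  #12 SA[12]=12  'efdgdhachfbhf'
  #13 SA[13]=8  'eggeefdgdhachfbhf'
  #14 SA[14]=24  'f'
  #15 SA[15]=21  'fbhf'
  #16 SA[16]=13  'fdgdhachfbhf'
  #17 SA[17]=1  'fgaccaeeggeefdgdhachfbhf'
  #18 SA[18]=2  'gaccaeeggeefdgdhachfbhf'
  #19 SA[19]=15  'gdhachfbhf'
  #20 SA[20]=10  'geefdgdhachfbhf'
  #21 SA[21]=9  'ggeefdgdhachfbhf'
  #22 SA[22]=17  'hachfbhf'
  #23 SA[23]=23  'hf'
  #24 SA[24]=20  'hfbhf'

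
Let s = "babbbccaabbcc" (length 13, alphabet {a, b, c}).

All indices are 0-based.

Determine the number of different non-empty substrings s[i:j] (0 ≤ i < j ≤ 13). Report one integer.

72

sorted suffixes:
  #0 SA[0]=7  'aabbcc'
  #1 SA[1]=1  'abbbccaabbcc'
  #2 SA[2]=8  'abbcc'
  #3 SA[3]=0  'babbbccaabbcc'
  #4 SA[4]=2  'bbbccaabbcc'
  #5 SA[5]=9  'bbcc'
  #6 SA[6]=3  'bbccaabbcc'
  #7 SA[7]=10  'bcc'
  #8 SA[8]=4  'bccaabbcc'
  #9 SA[9]=12  'c'
  #10 SA[10]=6  'caabbcc'
  #11 SA[11]=11  'cc'
  #12 SA[12]=5  'ccaabbcc'

SA = [7, 1, 8, 0, 2, 9, 3, 10, 4, 12, 6, 11, 5]
[i] adj suffixes → lcp
  [1] 7/1 → 1 ('a')
  [2] 1/8 → 3 ('abb')
  [3] 8/0 → 0 ('')
  [4] 0/2 → 1 ('b')
  [5] 2/9 → 2 ('bb')
  [6] 9/3 → 4 ('bbcc')
  [7] 3/10 → 1 ('b')
  [8] 10/4 → 3 ('bcc')
  [9] 4/12 → 0 ('')
  [10] 12/6 → 1 ('c')
  [11] 6/11 → 1 ('c')
  [12] 11/5 → 2 ('cc')

n(n+1)/2 = 13·14/2 = 91
Σ LCP = 0 + 1 + 3 + 0 + 1 + 2 + 4 + 1 + 3 + 0 + 1 + 1 + 2 = 19
distinct = 91 − 19 = 72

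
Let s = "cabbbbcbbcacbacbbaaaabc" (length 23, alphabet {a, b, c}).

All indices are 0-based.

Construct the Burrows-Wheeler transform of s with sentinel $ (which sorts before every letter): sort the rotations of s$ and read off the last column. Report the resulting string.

rank  rotation                  last
    0  $cabbbbcbbcacbacbbaaaabc  c
    1  aaaabc$cabbbbcbbcacbacbb  b
    2  aaabc$cabbbbcbbcacbacbba  a
    3  aabc$cabbbbcbbcacbacbbaa  a
    4  abbbbcbbcacbacbbaaaabc$c  c
    5  abc$cabbbbcbbcacbacbbaaa  a
    6  acbacbbaaaabc$cabbbbcbbc  c
    7  acbbaaaabc$cabbbbcbbcacb  b
    8  baaaabc$cabbbbcbbcacbacb  b
    9  bacbbaaaabc$cabbbbcbbcac  c
   10  bbaaaabc$cabbbbcbbcacbac  c
   11  bbbbcbbcacbacbbaaaabc$ca  a
   12  bbbcbbcacbacbbaaaabc$cab  b
   13  bbcacbacbbaaaabc$cabbbbc  c
   14  bbcbbcacbacbbaaaabc$cabb  b
   15  bc$cabbbbcbbcacbacbbaaaa  a
   16  bcacbacbbaaaabc$cabbbbcb  b
   17  bcbbcacbacbbaaaabc$cabbb  b
   18  c$cabbbbcbbcacbacbbaaaab  b
   19  cabbbbcbbcacbacbbaaaabc$  $
   20  cacbacbbaaaabc$cabbbbcbb  b
   21  cbacbbaaaabc$cabbbbcbbca  a
   22  cbbaaaabc$cabbbbcbbcacba  a
   23  cbbcacbacbbaaaabc$cabbbb  b

cbaacacbbccabcbabbb$baab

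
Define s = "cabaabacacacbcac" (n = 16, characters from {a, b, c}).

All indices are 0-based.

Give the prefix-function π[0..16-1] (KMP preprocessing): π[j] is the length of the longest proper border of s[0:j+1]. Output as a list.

[0, 0, 0, 0, 0, 0, 0, 1, 2, 1, 2, 1, 0, 1, 2, 1]

π[0] = 0
j=1 s[j]='a': π[1]=0 (border '')
j=2 s[j]='b': π[2]=0 (border '')
j=3 s[j]='a': π[3]=0 (border '')
j=4 s[j]='a': π[4]=0 (border '')
j=5 s[j]='b': π[5]=0 (border '')
j=6 s[j]='a': π[6]=0 (border '')
j=7 s[j]='c': π[7]=1 (border 'c')
j=8 s[j]='a': π[8]=2 (border 'ca')
j=9 s[j]='c': k: 2→0; π[9]=1 (border 'c')
j=10 s[j]='a': π[10]=2 (border 'ca')
j=11 s[j]='c': k: 2→0; π[11]=1 (border 'c')
j=12 s[j]='b': k: 1→0; π[12]=0 (border '')
j=13 s[j]='c': π[13]=1 (border 'c')
j=14 s[j]='a': π[14]=2 (border 'ca')
j=15 s[j]='c': k: 2→0; π[15]=1 (border 'c')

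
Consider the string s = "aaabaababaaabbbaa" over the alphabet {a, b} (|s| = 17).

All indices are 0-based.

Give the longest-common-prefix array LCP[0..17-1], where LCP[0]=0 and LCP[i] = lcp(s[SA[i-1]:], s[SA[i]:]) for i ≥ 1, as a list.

[0, 1, 2, 4, 2, 4, 3, 1, 4, 3, 2, 0, 3, 3, 2, 1, 2]

rank | idx | suffix
   0 |  16 | a
   1 |  15 | aa
   2 |   0 | aaabaababaaabbbaa
   3 |   9 | aaabbbaa
   4 |   1 | aabaababaaabbbaa
   5 |   4 | aababaaabbbaa
   6 |  10 | aabbbaa
   7 |   7 | abaaabbbaa
   8 |   2 | abaababaaabbbaa
   9 |   5 | ababaaabbbaa
  10 |  11 | abbbaa
  11 |  14 | baa
  12 |   8 | baaabbbaa
  13 |   3 | baababaaabbbaa
  14 |   6 | babaaabbbaa
  15 |  13 | bbaa
  16 |  12 | bbbaa

SA = [16, 15, 0, 9, 1, 4, 10, 7, 2, 5, 11, 14, 8, 3, 6, 13, 12]
[i] adj suffixes → lcp
  [1] 16/15 → 1 ('a')
  [2] 15/0 → 2 ('aa')
  [3] 0/9 → 4 ('aaab')
  [4] 9/1 → 2 ('aa')
  [5] 1/4 → 4 ('aaba')
  [6] 4/10 → 3 ('aab')
  [7] 10/7 → 1 ('a')
  [8] 7/2 → 4 ('abaa')
  [9] 2/5 → 3 ('aba')
  [10] 5/11 → 2 ('ab')
  [11] 11/14 → 0 ('')
  [12] 14/8 → 3 ('baa')
  [13] 8/3 → 3 ('baa')
  [14] 3/6 → 2 ('ba')
  [15] 6/13 → 1 ('b')
  [16] 13/12 → 2 ('bb')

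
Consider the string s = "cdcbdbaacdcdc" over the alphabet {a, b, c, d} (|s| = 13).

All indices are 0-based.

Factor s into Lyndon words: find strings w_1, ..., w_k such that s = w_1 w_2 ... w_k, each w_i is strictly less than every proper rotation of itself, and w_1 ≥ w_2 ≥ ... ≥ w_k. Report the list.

emit factor 1: 'cd' (i=0, period=2)
emit factor 2: 'c' (i=2, period=1)
emit factor 3: 'bd' (i=3, period=2)
emit factor 4: 'b' (i=5, period=1)
emit factor 5: 'aacdcdc' (i=6, period=7)

["cd", "c", "bd", "b", "aacdcdc"]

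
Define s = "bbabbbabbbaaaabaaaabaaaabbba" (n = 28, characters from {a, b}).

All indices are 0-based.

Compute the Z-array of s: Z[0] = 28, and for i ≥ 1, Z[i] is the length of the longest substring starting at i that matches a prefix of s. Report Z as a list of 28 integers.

Z[0]=28
i=1: fresh scan; Z[1]=1 scan→box=[1,2)
i=2: fresh scan; Z[2]=0
i=3: fresh scan; Z[3]=2 scan→box=[3,5)
i=4: min(r-i=1, Z[1]=1)=1; Z[4]=7 scan→box=[4,11)
i=5: min(r-i=6, Z[1]=1)=1; Z[5]=1
i=6: min(r-i=5, Z[2]=0)=0; Z[6]=0
i=7: min(r-i=4, Z[3]=2)=2; Z[7]=2
i=8: min(r-i=3, Z[4]=7)=3; Z[8]=3
i=9: min(r-i=2, Z[5]=1)=1; Z[9]=1
i=10: min(r-i=1, Z[6]=0)=0; Z[10]=0
i=11: fresh scan; Z[11]=0
i=12: fresh scan; Z[12]=0
i=13: fresh scan; Z[13]=0
i=14: fresh scan; Z[14]=1 scan→box=[14,15)
i=15: fresh scan; Z[15]=0
i=16: fresh scan; Z[16]=0
i=17: fresh scan; Z[17]=0
i=18: fresh scan; Z[18]=0
i=19: fresh scan; Z[19]=1 scan→box=[19,20)
i=20: fresh scan; Z[20]=0
i=21: fresh scan; Z[21]=0
i=22: fresh scan; Z[22]=0
i=23: fresh scan; Z[23]=0
i=24: fresh scan; Z[24]=2 scan→box=[24,26)
i=25: min(r-i=1, Z[1]=1)=1; Z[25]=3 scan→box=[25,28)
i=26: min(r-i=2, Z[1]=1)=1; Z[26]=1
i=27: min(r-i=1, Z[2]=0)=0; Z[27]=0

[28, 1, 0, 2, 7, 1, 0, 2, 3, 1, 0, 0, 0, 0, 1, 0, 0, 0, 0, 1, 0, 0, 0, 0, 2, 3, 1, 0]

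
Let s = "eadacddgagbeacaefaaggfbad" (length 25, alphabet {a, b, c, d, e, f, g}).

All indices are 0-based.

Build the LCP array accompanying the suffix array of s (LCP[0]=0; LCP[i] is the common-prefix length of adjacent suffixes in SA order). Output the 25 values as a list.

rank→(start, suffix):
  0 → (17, 'aaggfbad')
  1 → (12, 'acaefaaggfbad')
  2 → (3, 'acddgagbeacaefaaggfbad')
  3 → (23, 'ad')
  4 → (1, 'adacddgagbeacaefaaggfbad')
  5 → (14, 'aefaaggfbad')
  6 → (8, 'agbeacaefaaggfbad')
  7 → (18, 'aggfbad')
  8 → (22, 'bad')
  9 → (10, 'beacaefaaggfbad')
  10 → (13, 'caefaaggfbad')
  11 → (4, 'cddgagbeacaefaaggfbad')
  12 → (24, 'd')
  13 → (2, 'dacddgagbeacaefaaggfbad')
  14 → (5, 'ddgagbeacaefaaggfbad')
  15 → (6, 'dgagbeacaefaaggfbad')
  16 → (11, 'eacaefaaggfbad')
  17 → (0, 'eadacddgagbeacaefaaggfbad')
  18 → (15, 'efaaggfbad')
  19 → (16, 'faaggfbad')
  20 → (21, 'fbad')
  21 → (7, 'gagbeacaefaaggfbad')
  22 → (9, 'gbeacaefaaggfbad')
  23 → (20, 'gfbad')
  24 → (19, 'ggfbad')

SA = [17, 12, 3, 23, 1, 14, 8, 18, 22, 10, 13, 4, 24, 2, 5, 6, 11, 0, 15, 16, 21, 7, 9, 20, 19]
rank  pair      lcp
   1  s[17:],s[12:]  1  'a'
   2  s[12:],s[3:]  2  'ac'
   3  s[3:],s[23:]  1  'a'
   4  s[23:],s[1:]  2  'ad'
   5  s[1:],s[14:]  1  'a'
   6  s[14:],s[8:]  1  'a'
   7  s[8:],s[18:]  2  'ag'
   8  s[18:],s[22:]  0  ''
   9  s[22:],s[10:]  1  'b'
  10  s[10:],s[13:]  0  ''
  11  s[13:],s[4:]  1  'c'
  12  s[4:],s[24:]  0  ''
  13  s[24:],s[2:]  1  'd'
  14  s[2:],s[5:]  1  'd'
  15  s[5:],s[6:]  1  'd'
  16  s[6:],s[11:]  0  ''
  17  s[11:],s[0:]  2  'ea'
  18  s[0:],s[15:]  1  'e'
  19  s[15:],s[16:]  0  ''
  20  s[16:],s[21:]  1  'f'
  21  s[21:],s[7:]  0  ''
  22  s[7:],s[9:]  1  'g'
  23  s[9:],s[20:]  1  'g'
  24  s[20:],s[19:]  1  'g'

[0, 1, 2, 1, 2, 1, 1, 2, 0, 1, 0, 1, 0, 1, 1, 1, 0, 2, 1, 0, 1, 0, 1, 1, 1]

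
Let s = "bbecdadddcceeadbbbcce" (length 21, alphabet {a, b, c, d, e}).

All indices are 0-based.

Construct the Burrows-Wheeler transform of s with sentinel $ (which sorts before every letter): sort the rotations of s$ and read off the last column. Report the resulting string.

rank  rotation                last
    0  $bbecdadddcceeadbbbcce  e
    1  adbbbcce$bbecdadddccee  e
    2  adddcceeadbbbcce$bbecd  d
    3  bbbcce$bbecdadddcceead  d
    4  bbcce$bbecdadddcceeadb  b
    5  bbecdadddcceeadbbbcce$  $
    6  bcce$bbecdadddcceeadbb  b
    7  becdadddcceeadbbbcce$b  b
    8  cce$bbecdadddcceeadbbb  b
    9  cceeadbbbcce$bbecdaddd  d
   10  cdadddcceeadbbbcce$bbe  e
   11  ce$bbecdadddcceeadbbbc  c
   12  ceeadbbbcce$bbecdadddc  c
   13  dadddcceeadbbbcce$bbec  c
   14  dbbbcce$bbecdadddcceea  a
   15  dcceeadbbbcce$bbecdadd  d
   16  ddcceeadbbbcce$bbecdad  d
   17  dddcceeadbbbcce$bbecda  a
   18  e$bbecdadddcceeadbbbcc  c
   19  eadbbbcce$bbecdadddcce  e
   20  ecdadddcceeadbbbcce$bb  b
   21  eeadbbbcce$bbecdadddcc  c

eeddb$bbbdecccaddacebc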